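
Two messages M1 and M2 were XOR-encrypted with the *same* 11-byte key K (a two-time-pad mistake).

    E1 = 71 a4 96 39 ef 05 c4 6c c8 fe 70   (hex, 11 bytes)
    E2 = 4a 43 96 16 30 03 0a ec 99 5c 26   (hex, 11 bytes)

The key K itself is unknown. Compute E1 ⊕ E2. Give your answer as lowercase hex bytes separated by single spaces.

3b e7 00 2f df 06 ce 80 51 a2 56

E1 ⊕ E2 = (M1 ⊕ K) ⊕ (M2 ⊕ K) = M1 ⊕ M2 — the shared key cancels under XOR.
byte 0: 71 xor 4a = 3b
byte 1: a4 xor 43 = e7
byte 2: 96 xor 96 = 00
byte 3: 39 xor 16 = 2f
byte 4: ef xor 30 = df
byte 5: 05 xor 03 = 06
byte 6: c4 xor 0a = ce
byte 7: 6c xor ec = 80
byte 8: c8 xor 99 = 51
byte 9: fe xor 5c = a2
byte 10: 70 xor 26 = 56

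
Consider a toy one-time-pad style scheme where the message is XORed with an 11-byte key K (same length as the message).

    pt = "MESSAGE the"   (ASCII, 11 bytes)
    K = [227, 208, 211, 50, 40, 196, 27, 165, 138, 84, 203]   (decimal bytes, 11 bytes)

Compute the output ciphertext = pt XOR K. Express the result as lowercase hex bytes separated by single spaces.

ae 95 80 61 69 83 5e 85 fe 3c ae

4d ^ e3 = ae
45 ^ d0 = 95
53 ^ d3 = 80
53 ^ 32 = 61
41 ^ 28 = 69
47 ^ c4 = 83
45 ^ 1b = 5e
20 ^ a5 = 85
74 ^ 8a = fe
68 ^ 54 = 3c
65 ^ cb = ae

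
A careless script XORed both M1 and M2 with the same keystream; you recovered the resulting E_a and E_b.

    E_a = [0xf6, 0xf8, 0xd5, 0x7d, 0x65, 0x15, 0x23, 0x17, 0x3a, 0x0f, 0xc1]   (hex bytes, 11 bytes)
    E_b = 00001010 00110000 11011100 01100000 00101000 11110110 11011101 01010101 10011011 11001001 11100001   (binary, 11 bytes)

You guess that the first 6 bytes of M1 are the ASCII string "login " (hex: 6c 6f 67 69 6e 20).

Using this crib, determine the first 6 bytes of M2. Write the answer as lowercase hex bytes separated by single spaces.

First, E_a ⊕ E_b = (M1 ⊕ K) ⊕ (M2 ⊕ K) = M1 ⊕ M2, so the key drops out. Then M2 = (M1 ⊕ M2) ⊕ M1 over the first 6 bytes.
byte 0: (f6 ⊕ 0a) ⊕ 6c = fc ⊕ 6c = 90
byte 1: (f8 ⊕ 30) ⊕ 6f = c8 ⊕ 6f = a7
byte 2: (d5 ⊕ dc) ⊕ 67 = 09 ⊕ 67 = 6e
byte 3: (7d ⊕ 60) ⊕ 69 = 1d ⊕ 69 = 74
byte 4: (65 ⊕ 28) ⊕ 6e = 4d ⊕ 6e = 23
byte 5: (15 ⊕ f6) ⊕ 20 = e3 ⊕ 20 = c3

90 a7 6e 74 23 c3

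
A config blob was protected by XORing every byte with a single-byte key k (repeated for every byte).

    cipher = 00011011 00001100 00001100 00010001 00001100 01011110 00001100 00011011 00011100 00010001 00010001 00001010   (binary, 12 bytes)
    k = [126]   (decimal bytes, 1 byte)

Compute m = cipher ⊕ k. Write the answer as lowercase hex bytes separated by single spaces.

The 1-byte key repeats, so the effective keystream is 7e 7e 7e 7e 7e 7e 7e 7e 7e 7e 7e 7e.
byte 0: 1b ^ 7e = 65
byte 1: 0c ^ 7e = 72
byte 2: 0c ^ 7e = 72
byte 3: 11 ^ 7e = 6f
byte 4: 0c ^ 7e = 72
byte 5: 5e ^ 7e = 20
byte 6: 0c ^ 7e = 72
byte 7: 1b ^ 7e = 65
byte 8: 1c ^ 7e = 62
byte 9: 11 ^ 7e = 6f
byte 10: 11 ^ 7e = 6f
byte 11: 0a ^ 7e = 74

65 72 72 6f 72 20 72 65 62 6f 6f 74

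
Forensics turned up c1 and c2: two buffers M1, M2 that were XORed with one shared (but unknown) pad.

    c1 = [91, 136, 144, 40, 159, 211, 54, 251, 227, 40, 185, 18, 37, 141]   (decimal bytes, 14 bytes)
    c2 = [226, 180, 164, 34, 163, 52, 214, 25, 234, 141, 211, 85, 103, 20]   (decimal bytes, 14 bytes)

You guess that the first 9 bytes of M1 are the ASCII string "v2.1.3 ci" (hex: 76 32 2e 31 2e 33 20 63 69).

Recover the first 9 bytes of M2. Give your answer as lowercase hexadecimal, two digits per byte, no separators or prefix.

First, c1 ⊕ c2 = (M1 ⊕ K) ⊕ (M2 ⊕ K) = M1 ⊕ M2, so the key drops out. Then M2 = (M1 ⊕ M2) ⊕ M1 over the first 9 bytes.
byte 0: (5b xor e2) xor 76 = b9 xor 76 = cf
byte 1: (88 xor b4) xor 32 = 3c xor 32 = 0e
byte 2: (90 xor a4) xor 2e = 34 xor 2e = 1a
byte 3: (28 xor 22) xor 31 = 0a xor 31 = 3b
byte 4: (9f xor a3) xor 2e = 3c xor 2e = 12
byte 5: (d3 xor 34) xor 33 = e7 xor 33 = d4
byte 6: (36 xor d6) xor 20 = e0 xor 20 = c0
byte 7: (fb xor 19) xor 63 = e2 xor 63 = 81
byte 8: (e3 xor ea) xor 69 = 09 xor 69 = 60

cf0e1a3b12d4c08160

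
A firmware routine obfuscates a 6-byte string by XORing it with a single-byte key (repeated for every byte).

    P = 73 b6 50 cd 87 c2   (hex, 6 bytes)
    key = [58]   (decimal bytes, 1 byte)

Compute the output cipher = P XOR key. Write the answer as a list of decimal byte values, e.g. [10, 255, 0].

[73, 140, 106, 247, 189, 248]

The 1-byte key repeats, so the effective keystream is 3a 3a 3a 3a 3a 3a.
byte 0: 01110011 ⊕ 00111010 = 01001001
byte 1: 10110110 ⊕ 00111010 = 10001100
byte 2: 01010000 ⊕ 00111010 = 01101010
byte 3: 11001101 ⊕ 00111010 = 11110111
byte 4: 10000111 ⊕ 00111010 = 10111101
byte 5: 11000010 ⊕ 00111010 = 11111000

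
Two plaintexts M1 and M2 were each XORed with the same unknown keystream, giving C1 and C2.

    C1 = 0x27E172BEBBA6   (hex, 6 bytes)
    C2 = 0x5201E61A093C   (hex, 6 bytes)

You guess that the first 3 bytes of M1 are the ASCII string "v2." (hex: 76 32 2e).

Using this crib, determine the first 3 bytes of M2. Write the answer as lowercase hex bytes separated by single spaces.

03 d2 ba

First, C1 ⊕ C2 = (M1 ⊕ K) ⊕ (M2 ⊕ K) = M1 ⊕ M2, so the key drops out. Then M2 = (M1 ⊕ M2) ⊕ M1 over the first 3 bytes.
byte 0: (27 ^ 52) ^ 76 = 75 ^ 76 = 03
byte 1: (e1 ^ 01) ^ 32 = e0 ^ 32 = d2
byte 2: (72 ^ e6) ^ 2e = 94 ^ 2e = ba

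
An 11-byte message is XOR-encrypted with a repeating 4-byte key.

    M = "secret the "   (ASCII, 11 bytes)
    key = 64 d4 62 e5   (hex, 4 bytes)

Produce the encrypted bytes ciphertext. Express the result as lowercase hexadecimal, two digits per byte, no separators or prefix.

17b1019701a042910cb142

The 4-byte key repeats, so the effective keystream is 64 d4 62 e5 64 d4 62 e5 64 d4 62.
byte 0: 73 ^ 64 = 17
byte 1: 65 ^ d4 = b1
byte 2: 63 ^ 62 = 01
byte 3: 72 ^ e5 = 97
byte 4: 65 ^ 64 = 01
byte 5: 74 ^ d4 = a0
byte 6: 20 ^ 62 = 42
byte 7: 74 ^ e5 = 91
byte 8: 68 ^ 64 = 0c
byte 9: 65 ^ d4 = b1
byte 10: 20 ^ 62 = 42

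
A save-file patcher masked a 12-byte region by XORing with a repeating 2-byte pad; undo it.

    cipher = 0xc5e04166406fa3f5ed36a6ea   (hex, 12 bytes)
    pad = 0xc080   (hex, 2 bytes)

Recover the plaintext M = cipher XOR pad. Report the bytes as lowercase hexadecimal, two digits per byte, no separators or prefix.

The 2-byte key repeats, so the effective keystream is c0 80 c0 80 c0 80 c0 80 c0 80 c0 80.
byte 0: c5 ⊕ c0 = 05
byte 1: e0 ⊕ 80 = 60
byte 2: 41 ⊕ c0 = 81
byte 3: 66 ⊕ 80 = e6
byte 4: 40 ⊕ c0 = 80
byte 5: 6f ⊕ 80 = ef
byte 6: a3 ⊕ c0 = 63
byte 7: f5 ⊕ 80 = 75
byte 8: ed ⊕ c0 = 2d
byte 9: 36 ⊕ 80 = b6
byte 10: a6 ⊕ c0 = 66
byte 11: ea ⊕ 80 = 6a

056081e680ef63752db6666a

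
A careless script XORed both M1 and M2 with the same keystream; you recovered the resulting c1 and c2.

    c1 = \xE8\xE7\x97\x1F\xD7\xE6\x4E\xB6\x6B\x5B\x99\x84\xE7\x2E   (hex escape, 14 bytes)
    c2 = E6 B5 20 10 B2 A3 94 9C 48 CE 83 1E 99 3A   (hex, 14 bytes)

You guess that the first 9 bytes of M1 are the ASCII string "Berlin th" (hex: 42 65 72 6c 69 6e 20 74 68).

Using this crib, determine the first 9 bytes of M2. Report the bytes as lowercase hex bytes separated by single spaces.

First, c1 ⊕ c2 = (M1 ⊕ K) ⊕ (M2 ⊕ K) = M1 ⊕ M2, so the key drops out. Then M2 = (M1 ⊕ M2) ⊕ M1 over the first 9 bytes.
byte 0: (e8 ⊕ e6) ⊕ 42 = 0e ⊕ 42 = 4c
byte 1: (e7 ⊕ b5) ⊕ 65 = 52 ⊕ 65 = 37
byte 2: (97 ⊕ 20) ⊕ 72 = b7 ⊕ 72 = c5
byte 3: (1f ⊕ 10) ⊕ 6c = 0f ⊕ 6c = 63
byte 4: (d7 ⊕ b2) ⊕ 69 = 65 ⊕ 69 = 0c
byte 5: (e6 ⊕ a3) ⊕ 6e = 45 ⊕ 6e = 2b
byte 6: (4e ⊕ 94) ⊕ 20 = da ⊕ 20 = fa
byte 7: (b6 ⊕ 9c) ⊕ 74 = 2a ⊕ 74 = 5e
byte 8: (6b ⊕ 48) ⊕ 68 = 23 ⊕ 68 = 4b

4c 37 c5 63 0c 2b fa 5e 4b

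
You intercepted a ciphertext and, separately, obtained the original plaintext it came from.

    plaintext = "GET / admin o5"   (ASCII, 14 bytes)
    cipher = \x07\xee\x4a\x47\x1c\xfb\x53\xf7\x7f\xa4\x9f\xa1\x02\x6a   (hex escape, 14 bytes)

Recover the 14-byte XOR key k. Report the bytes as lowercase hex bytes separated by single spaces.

Since cipher = plaintext ⊕ k, XORing both sides with plaintext gives k = plaintext ⊕ cipher.
01000111 xor 00000111 = 01000000
01000101 xor 11101110 = 10101011
01010100 xor 01001010 = 00011110
00100000 xor 01000111 = 01100111
00101111 xor 00011100 = 00110011
00100000 xor 11111011 = 11011011
01100001 xor 01010011 = 00110010
01100100 xor 11110111 = 10010011
01101101 xor 01111111 = 00010010
01101001 xor 10100100 = 11001101
01101110 xor 10011111 = 11110001
00100000 xor 10100001 = 10000001
01101111 xor 00000010 = 01101101
00110101 xor 01101010 = 01011111

40 ab 1e 67 33 db 32 93 12 cd f1 81 6d 5f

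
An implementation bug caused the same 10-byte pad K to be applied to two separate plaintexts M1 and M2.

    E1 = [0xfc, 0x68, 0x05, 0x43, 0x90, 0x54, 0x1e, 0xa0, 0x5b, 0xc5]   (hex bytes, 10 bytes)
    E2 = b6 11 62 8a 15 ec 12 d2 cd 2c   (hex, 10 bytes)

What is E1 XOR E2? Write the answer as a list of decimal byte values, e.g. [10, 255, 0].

[74, 121, 103, 201, 133, 184, 12, 114, 150, 233]

E1 ⊕ E2 = (M1 ⊕ K) ⊕ (M2 ⊕ K) = M1 ⊕ M2 — the shared key cancels under XOR.
fc ^ b6 = 4a
68 ^ 11 = 79
05 ^ 62 = 67
43 ^ 8a = c9
90 ^ 15 = 85
54 ^ ec = b8
1e ^ 12 = 0c
a0 ^ d2 = 72
5b ^ cd = 96
c5 ^ 2c = e9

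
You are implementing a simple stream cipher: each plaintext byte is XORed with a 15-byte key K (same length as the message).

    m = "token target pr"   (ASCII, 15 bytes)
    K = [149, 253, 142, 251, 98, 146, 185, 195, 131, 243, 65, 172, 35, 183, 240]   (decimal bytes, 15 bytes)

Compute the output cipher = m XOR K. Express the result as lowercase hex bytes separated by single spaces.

e1 92 e5 9e 0c b2 cd a2 f1 94 24 d8 03 c7 82

74 ^ 95 = e1
6f ^ fd = 92
6b ^ 8e = e5
65 ^ fb = 9e
6e ^ 62 = 0c
20 ^ 92 = b2
74 ^ b9 = cd
61 ^ c3 = a2
72 ^ 83 = f1
67 ^ f3 = 94
65 ^ 41 = 24
74 ^ ac = d8
20 ^ 23 = 03
70 ^ b7 = c7
72 ^ f0 = 82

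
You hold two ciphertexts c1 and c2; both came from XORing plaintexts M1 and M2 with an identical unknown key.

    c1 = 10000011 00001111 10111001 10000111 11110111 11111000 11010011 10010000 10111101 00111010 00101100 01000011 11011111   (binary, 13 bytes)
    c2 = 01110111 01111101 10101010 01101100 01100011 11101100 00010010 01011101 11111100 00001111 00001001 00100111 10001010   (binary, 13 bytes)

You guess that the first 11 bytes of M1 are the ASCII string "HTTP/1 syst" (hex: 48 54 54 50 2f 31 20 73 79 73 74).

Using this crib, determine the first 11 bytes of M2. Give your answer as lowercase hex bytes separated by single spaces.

bc 26 47 bb bb 25 e1 be 38 46 51

First, c1 ⊕ c2 = (M1 ⊕ K) ⊕ (M2 ⊕ K) = M1 ⊕ M2, so the key drops out. Then M2 = (M1 ⊕ M2) ⊕ M1 over the first 11 bytes.
byte 0: (83 ⊕ 77) ⊕ 48 = f4 ⊕ 48 = bc
byte 1: (0f ⊕ 7d) ⊕ 54 = 72 ⊕ 54 = 26
byte 2: (b9 ⊕ aa) ⊕ 54 = 13 ⊕ 54 = 47
byte 3: (87 ⊕ 6c) ⊕ 50 = eb ⊕ 50 = bb
byte 4: (f7 ⊕ 63) ⊕ 2f = 94 ⊕ 2f = bb
byte 5: (f8 ⊕ ec) ⊕ 31 = 14 ⊕ 31 = 25
byte 6: (d3 ⊕ 12) ⊕ 20 = c1 ⊕ 20 = e1
byte 7: (90 ⊕ 5d) ⊕ 73 = cd ⊕ 73 = be
byte 8: (bd ⊕ fc) ⊕ 79 = 41 ⊕ 79 = 38
byte 9: (3a ⊕ 0f) ⊕ 73 = 35 ⊕ 73 = 46
byte 10: (2c ⊕ 09) ⊕ 74 = 25 ⊕ 74 = 51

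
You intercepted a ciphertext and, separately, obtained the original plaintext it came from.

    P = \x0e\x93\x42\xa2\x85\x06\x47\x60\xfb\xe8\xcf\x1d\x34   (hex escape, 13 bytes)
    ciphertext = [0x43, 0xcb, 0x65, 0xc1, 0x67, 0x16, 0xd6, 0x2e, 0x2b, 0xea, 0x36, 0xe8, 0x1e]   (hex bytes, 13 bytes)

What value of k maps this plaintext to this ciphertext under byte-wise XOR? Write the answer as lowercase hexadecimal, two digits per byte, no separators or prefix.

Since ciphertext = P ⊕ k, XORing both sides with P gives k = P ⊕ ciphertext.
00001110 XOR 01000011 = 01001101
10010011 XOR 11001011 = 01011000
01000010 XOR 01100101 = 00100111
10100010 XOR 11000001 = 01100011
10000101 XOR 01100111 = 11100010
00000110 XOR 00010110 = 00010000
01000111 XOR 11010110 = 10010001
01100000 XOR 00101110 = 01001110
11111011 XOR 00101011 = 11010000
11101000 XOR 11101010 = 00000010
11001111 XOR 00110110 = 11111001
00011101 XOR 11101000 = 11110101
00110100 XOR 00011110 = 00101010

4d582763e210914ed002f9f52a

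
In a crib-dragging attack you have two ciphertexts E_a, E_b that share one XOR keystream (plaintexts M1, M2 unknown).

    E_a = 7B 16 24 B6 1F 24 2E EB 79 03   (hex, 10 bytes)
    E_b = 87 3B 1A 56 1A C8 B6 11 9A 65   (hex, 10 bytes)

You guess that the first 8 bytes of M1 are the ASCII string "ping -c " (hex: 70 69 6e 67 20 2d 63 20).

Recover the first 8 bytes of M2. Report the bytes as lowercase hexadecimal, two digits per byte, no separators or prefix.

First, E_a ⊕ E_b = (M1 ⊕ K) ⊕ (M2 ⊕ K) = M1 ⊕ M2, so the key drops out. Then M2 = (M1 ⊕ M2) ⊕ M1 over the first 8 bytes.
byte 0: (7b xor 87) xor 70 = fc xor 70 = 8c
byte 1: (16 xor 3b) xor 69 = 2d xor 69 = 44
byte 2: (24 xor 1a) xor 6e = 3e xor 6e = 50
byte 3: (b6 xor 56) xor 67 = e0 xor 67 = 87
byte 4: (1f xor 1a) xor 20 = 05 xor 20 = 25
byte 5: (24 xor c8) xor 2d = ec xor 2d = c1
byte 6: (2e xor b6) xor 63 = 98 xor 63 = fb
byte 7: (eb xor 11) xor 20 = fa xor 20 = da

8c44508725c1fbda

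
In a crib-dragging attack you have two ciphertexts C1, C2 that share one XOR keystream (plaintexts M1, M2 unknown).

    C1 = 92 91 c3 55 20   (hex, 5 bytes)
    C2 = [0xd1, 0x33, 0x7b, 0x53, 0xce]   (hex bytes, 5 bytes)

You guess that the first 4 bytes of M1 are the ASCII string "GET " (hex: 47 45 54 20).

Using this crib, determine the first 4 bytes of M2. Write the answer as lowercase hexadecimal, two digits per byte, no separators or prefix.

04e7ec26

First, C1 ⊕ C2 = (M1 ⊕ K) ⊕ (M2 ⊕ K) = M1 ⊕ M2, so the key drops out. Then M2 = (M1 ⊕ M2) ⊕ M1 over the first 4 bytes.
byte 0: (92 ^ d1) ^ 47 = 43 ^ 47 = 04
byte 1: (91 ^ 33) ^ 45 = a2 ^ 45 = e7
byte 2: (c3 ^ 7b) ^ 54 = b8 ^ 54 = ec
byte 3: (55 ^ 53) ^ 20 = 06 ^ 20 = 26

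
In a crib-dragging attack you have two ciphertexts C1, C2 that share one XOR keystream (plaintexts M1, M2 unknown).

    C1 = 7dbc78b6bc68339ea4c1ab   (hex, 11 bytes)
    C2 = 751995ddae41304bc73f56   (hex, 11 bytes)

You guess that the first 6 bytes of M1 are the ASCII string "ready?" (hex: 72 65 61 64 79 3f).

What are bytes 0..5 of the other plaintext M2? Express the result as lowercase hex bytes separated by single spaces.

First, C1 ⊕ C2 = (M1 ⊕ K) ⊕ (M2 ⊕ K) = M1 ⊕ M2, so the key drops out. Then M2 = (M1 ⊕ M2) ⊕ M1 over the first 6 bytes.
byte 0: (7d ^ 75) ^ 72 = 08 ^ 72 = 7a
byte 1: (bc ^ 19) ^ 65 = a5 ^ 65 = c0
byte 2: (78 ^ 95) ^ 61 = ed ^ 61 = 8c
byte 3: (b6 ^ dd) ^ 64 = 6b ^ 64 = 0f
byte 4: (bc ^ ae) ^ 79 = 12 ^ 79 = 6b
byte 5: (68 ^ 41) ^ 3f = 29 ^ 3f = 16

7a c0 8c 0f 6b 16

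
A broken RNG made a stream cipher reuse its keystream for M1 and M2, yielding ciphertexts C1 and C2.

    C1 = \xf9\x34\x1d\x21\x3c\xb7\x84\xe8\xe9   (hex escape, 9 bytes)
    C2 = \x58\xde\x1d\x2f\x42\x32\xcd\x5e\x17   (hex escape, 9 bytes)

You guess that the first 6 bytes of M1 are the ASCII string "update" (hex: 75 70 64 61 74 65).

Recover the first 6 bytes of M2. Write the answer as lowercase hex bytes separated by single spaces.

d4 9a 64 6f 0a e0

First, C1 ⊕ C2 = (M1 ⊕ K) ⊕ (M2 ⊕ K) = M1 ⊕ M2, so the key drops out. Then M2 = (M1 ⊕ M2) ⊕ M1 over the first 6 bytes.
byte 0: (f9 XOR 58) XOR 75 = a1 XOR 75 = d4
byte 1: (34 XOR de) XOR 70 = ea XOR 70 = 9a
byte 2: (1d XOR 1d) XOR 64 = 00 XOR 64 = 64
byte 3: (21 XOR 2f) XOR 61 = 0e XOR 61 = 6f
byte 4: (3c XOR 42) XOR 74 = 7e XOR 74 = 0a
byte 5: (b7 XOR 32) XOR 65 = 85 XOR 65 = e0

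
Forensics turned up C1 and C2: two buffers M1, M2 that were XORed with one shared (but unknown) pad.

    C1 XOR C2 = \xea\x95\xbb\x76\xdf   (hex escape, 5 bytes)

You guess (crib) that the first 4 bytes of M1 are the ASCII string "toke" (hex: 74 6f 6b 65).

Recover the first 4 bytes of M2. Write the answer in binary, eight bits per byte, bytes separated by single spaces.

10011110 11111010 11010000 00010011

Since C1 ⊕ C2 = M1 ⊕ M2, XORing with the guessed M1 bytes yields the corresponding M2 bytes: M2 = (C1 ⊕ C2) ⊕ M1.
11101010 XOR 01110100 = 10011110
10010101 XOR 01101111 = 11111010
10111011 XOR 01101011 = 11010000
01110110 XOR 01100101 = 00010011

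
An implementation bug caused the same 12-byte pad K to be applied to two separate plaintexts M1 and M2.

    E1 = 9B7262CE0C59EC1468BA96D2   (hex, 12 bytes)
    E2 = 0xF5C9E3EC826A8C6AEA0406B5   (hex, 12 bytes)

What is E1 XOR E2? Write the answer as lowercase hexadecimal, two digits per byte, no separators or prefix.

E1 ⊕ E2 = (M1 ⊕ K) ⊕ (M2 ⊕ K) = M1 ⊕ M2 — the shared key cancels under XOR.
9b xor f5 = 6e
72 xor c9 = bb
62 xor e3 = 81
ce xor ec = 22
0c xor 82 = 8e
59 xor 6a = 33
ec xor 8c = 60
14 xor 6a = 7e
68 xor ea = 82
ba xor 04 = be
96 xor 06 = 90
d2 xor b5 = 67

6ebb81228e33607e82be9067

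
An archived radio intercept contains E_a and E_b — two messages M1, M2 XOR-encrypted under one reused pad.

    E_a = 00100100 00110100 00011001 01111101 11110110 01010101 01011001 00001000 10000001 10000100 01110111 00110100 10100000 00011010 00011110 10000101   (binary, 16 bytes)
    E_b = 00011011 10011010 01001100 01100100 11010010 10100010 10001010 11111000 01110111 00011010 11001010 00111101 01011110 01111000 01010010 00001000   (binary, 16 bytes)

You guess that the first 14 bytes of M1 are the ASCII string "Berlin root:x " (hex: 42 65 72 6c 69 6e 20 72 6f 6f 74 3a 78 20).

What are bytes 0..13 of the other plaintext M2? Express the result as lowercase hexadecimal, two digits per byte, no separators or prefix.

First, E_a ⊕ E_b = (M1 ⊕ K) ⊕ (M2 ⊕ K) = M1 ⊕ M2, so the key drops out. Then M2 = (M1 ⊕ M2) ⊕ M1 over the first 14 bytes.
byte 0: (24 ⊕ 1b) ⊕ 42 = 3f ⊕ 42 = 7d
byte 1: (34 ⊕ 9a) ⊕ 65 = ae ⊕ 65 = cb
byte 2: (19 ⊕ 4c) ⊕ 72 = 55 ⊕ 72 = 27
byte 3: (7d ⊕ 64) ⊕ 6c = 19 ⊕ 6c = 75
byte 4: (f6 ⊕ d2) ⊕ 69 = 24 ⊕ 69 = 4d
byte 5: (55 ⊕ a2) ⊕ 6e = f7 ⊕ 6e = 99
byte 6: (59 ⊕ 8a) ⊕ 20 = d3 ⊕ 20 = f3
byte 7: (08 ⊕ f8) ⊕ 72 = f0 ⊕ 72 = 82
byte 8: (81 ⊕ 77) ⊕ 6f = f6 ⊕ 6f = 99
byte 9: (84 ⊕ 1a) ⊕ 6f = 9e ⊕ 6f = f1
byte 10: (77 ⊕ ca) ⊕ 74 = bd ⊕ 74 = c9
byte 11: (34 ⊕ 3d) ⊕ 3a = 09 ⊕ 3a = 33
byte 12: (a0 ⊕ 5e) ⊕ 78 = fe ⊕ 78 = 86
byte 13: (1a ⊕ 78) ⊕ 20 = 62 ⊕ 20 = 42

7dcb27754d99f38299f1c9338642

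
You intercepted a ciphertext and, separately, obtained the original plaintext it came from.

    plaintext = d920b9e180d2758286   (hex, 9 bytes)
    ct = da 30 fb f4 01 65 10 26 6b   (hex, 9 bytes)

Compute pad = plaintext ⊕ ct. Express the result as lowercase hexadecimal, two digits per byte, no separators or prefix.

Since ct = plaintext ⊕ pad, XORing both sides with plaintext gives pad = plaintext ⊕ ct.
byte 0: 11011001 ^ 11011010 = 00000011
byte 1: 00100000 ^ 00110000 = 00010000
byte 2: 10111001 ^ 11111011 = 01000010
byte 3: 11100001 ^ 11110100 = 00010101
byte 4: 10000000 ^ 00000001 = 10000001
byte 5: 11010010 ^ 01100101 = 10110111
byte 6: 01110101 ^ 00010000 = 01100101
byte 7: 10000010 ^ 00100110 = 10100100
byte 8: 10000110 ^ 01101011 = 11101101

0310421581b765a4ed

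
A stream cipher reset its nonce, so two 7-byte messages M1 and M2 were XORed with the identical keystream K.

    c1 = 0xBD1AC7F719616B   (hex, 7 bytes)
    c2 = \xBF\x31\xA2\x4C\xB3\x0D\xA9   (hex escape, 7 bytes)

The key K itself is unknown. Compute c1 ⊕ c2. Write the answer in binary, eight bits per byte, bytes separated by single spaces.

00000010 00101011 01100101 10111011 10101010 01101100 11000010

c1 ⊕ c2 = (M1 ⊕ K) ⊕ (M2 ⊕ K) = M1 ⊕ M2 — the shared key cancels under XOR.
byte 0: bd XOR bf = 02
byte 1: 1a XOR 31 = 2b
byte 2: c7 XOR a2 = 65
byte 3: f7 XOR 4c = bb
byte 4: 19 XOR b3 = aa
byte 5: 61 XOR 0d = 6c
byte 6: 6b XOR a9 = c2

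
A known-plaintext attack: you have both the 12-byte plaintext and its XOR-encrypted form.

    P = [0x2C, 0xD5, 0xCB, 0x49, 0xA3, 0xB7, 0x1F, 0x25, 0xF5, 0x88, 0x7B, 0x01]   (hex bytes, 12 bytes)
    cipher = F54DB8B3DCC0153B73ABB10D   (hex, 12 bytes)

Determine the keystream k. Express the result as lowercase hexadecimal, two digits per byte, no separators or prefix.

Since cipher = P ⊕ k, XORing both sides with P gives k = P ⊕ cipher.
byte 0:  44 xor 245 = 217
byte 1: 213 xor  77 = 152
byte 2: 203 xor 184 = 115
byte 3:  73 xor 179 = 250
byte 4: 163 xor 220 = 127
byte 5: 183 xor 192 = 119
byte 6:  31 xor  21 =  10
byte 7:  37 xor  59 =  30
byte 8: 245 xor 115 = 134
byte 9: 136 xor 171 =  35
byte 10: 123 xor 177 = 202
byte 11:   1 xor  13 =  12

d99873fa7f770a1e8623ca0c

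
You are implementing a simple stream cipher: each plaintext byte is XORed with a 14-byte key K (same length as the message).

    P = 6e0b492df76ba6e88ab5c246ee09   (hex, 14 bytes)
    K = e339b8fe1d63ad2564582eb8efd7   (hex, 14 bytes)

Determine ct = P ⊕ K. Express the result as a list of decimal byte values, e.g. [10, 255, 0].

[141, 50, 241, 211, 234, 8, 11, 205, 238, 237, 236, 254, 1, 222]

XOR is its own inverse, so applying the key byte-wise gives the result directly.
01101110 ⊕ 11100011 = 10001101
00001011 ⊕ 00111001 = 00110010
01001001 ⊕ 10111000 = 11110001
00101101 ⊕ 11111110 = 11010011
11110111 ⊕ 00011101 = 11101010
01101011 ⊕ 01100011 = 00001000
10100110 ⊕ 10101101 = 00001011
11101000 ⊕ 00100101 = 11001101
10001010 ⊕ 01100100 = 11101110
10110101 ⊕ 01011000 = 11101101
11000010 ⊕ 00101110 = 11101100
01000110 ⊕ 10111000 = 11111110
11101110 ⊕ 11101111 = 00000001
00001001 ⊕ 11010111 = 11011110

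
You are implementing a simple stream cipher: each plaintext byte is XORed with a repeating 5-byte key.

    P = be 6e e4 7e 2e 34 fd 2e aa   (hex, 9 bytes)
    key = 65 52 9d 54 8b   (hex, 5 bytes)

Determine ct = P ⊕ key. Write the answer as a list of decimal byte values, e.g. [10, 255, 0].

[219, 60, 121, 42, 165, 81, 175, 179, 254]

The 5-byte key repeats, so the effective keystream is 65 52 9d 54 8b 65 52 9d 54.
byte 0: 10111110 xor 01100101 = 11011011
byte 1: 01101110 xor 01010010 = 00111100
byte 2: 11100100 xor 10011101 = 01111001
byte 3: 01111110 xor 01010100 = 00101010
byte 4: 00101110 xor 10001011 = 10100101
byte 5: 00110100 xor 01100101 = 01010001
byte 6: 11111101 xor 01010010 = 10101111
byte 7: 00101110 xor 10011101 = 10110011
byte 8: 10101010 xor 01010100 = 11111110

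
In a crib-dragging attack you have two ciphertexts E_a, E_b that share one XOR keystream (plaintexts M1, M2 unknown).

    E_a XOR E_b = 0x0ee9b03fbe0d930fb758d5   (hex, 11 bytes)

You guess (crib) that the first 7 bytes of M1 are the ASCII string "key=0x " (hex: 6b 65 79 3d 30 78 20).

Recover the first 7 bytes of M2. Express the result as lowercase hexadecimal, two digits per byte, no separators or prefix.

Since E_a ⊕ E_b = M1 ⊕ M2, XORing with the guessed M1 bytes yields the corresponding M2 bytes: M2 = (E_a ⊕ E_b) ⊕ M1.
0e ⊕ 6b = 65
e9 ⊕ 65 = 8c
b0 ⊕ 79 = c9
3f ⊕ 3d = 02
be ⊕ 30 = 8e
0d ⊕ 78 = 75
93 ⊕ 20 = b3

658cc9028e75b3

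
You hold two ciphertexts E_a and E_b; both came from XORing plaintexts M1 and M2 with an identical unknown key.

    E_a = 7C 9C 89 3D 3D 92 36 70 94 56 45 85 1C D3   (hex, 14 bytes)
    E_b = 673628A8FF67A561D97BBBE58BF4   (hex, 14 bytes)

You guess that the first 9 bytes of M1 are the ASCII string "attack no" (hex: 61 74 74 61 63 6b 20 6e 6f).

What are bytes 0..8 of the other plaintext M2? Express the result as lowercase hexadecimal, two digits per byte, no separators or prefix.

First, E_a ⊕ E_b = (M1 ⊕ K) ⊕ (M2 ⊕ K) = M1 ⊕ M2, so the key drops out. Then M2 = (M1 ⊕ M2) ⊕ M1 over the first 9 bytes.
byte 0: (7c ^ 67) ^ 61 = 1b ^ 61 = 7a
byte 1: (9c ^ 36) ^ 74 = aa ^ 74 = de
byte 2: (89 ^ 28) ^ 74 = a1 ^ 74 = d5
byte 3: (3d ^ a8) ^ 61 = 95 ^ 61 = f4
byte 4: (3d ^ ff) ^ 63 = c2 ^ 63 = a1
byte 5: (92 ^ 67) ^ 6b = f5 ^ 6b = 9e
byte 6: (36 ^ a5) ^ 20 = 93 ^ 20 = b3
byte 7: (70 ^ 61) ^ 6e = 11 ^ 6e = 7f
byte 8: (94 ^ d9) ^ 6f = 4d ^ 6f = 22

7aded5f4a19eb37f22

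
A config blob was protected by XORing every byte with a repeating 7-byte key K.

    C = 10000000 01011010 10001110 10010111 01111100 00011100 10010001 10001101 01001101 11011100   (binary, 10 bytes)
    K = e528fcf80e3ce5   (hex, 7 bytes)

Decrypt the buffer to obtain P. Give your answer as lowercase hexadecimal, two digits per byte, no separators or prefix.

The 7-byte key repeats, so the effective keystream is e5 28 fc f8 0e 3c e5 e5 28 fc.
byte 0: 10000000 XOR 11100101 = 01100101
byte 1: 01011010 XOR 00101000 = 01110010
byte 2: 10001110 XOR 11111100 = 01110010
byte 3: 10010111 XOR 11111000 = 01101111
byte 4: 01111100 XOR 00001110 = 01110010
byte 5: 00011100 XOR 00111100 = 00100000
byte 6: 10010001 XOR 11100101 = 01110100
byte 7: 10001101 XOR 11100101 = 01101000
byte 8: 01001101 XOR 00101000 = 01100101
byte 9: 11011100 XOR 11111100 = 00100000

6572726f722074686520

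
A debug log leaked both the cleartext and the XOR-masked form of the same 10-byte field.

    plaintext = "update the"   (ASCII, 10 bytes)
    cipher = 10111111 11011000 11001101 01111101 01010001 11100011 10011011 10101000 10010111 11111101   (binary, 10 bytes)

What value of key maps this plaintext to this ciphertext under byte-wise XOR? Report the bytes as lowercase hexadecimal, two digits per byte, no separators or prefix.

caa8a91c2586bbdcff98

Since cipher = plaintext ⊕ key, XORing both sides with plaintext gives key = plaintext ⊕ cipher.
117 ⊕ 191 = 202
112 ⊕ 216 = 168
100 ⊕ 205 = 169
 97 ⊕ 125 =  28
116 ⊕  81 =  37
101 ⊕ 227 = 134
 32 ⊕ 155 = 187
116 ⊕ 168 = 220
104 ⊕ 151 = 255
101 ⊕ 253 = 152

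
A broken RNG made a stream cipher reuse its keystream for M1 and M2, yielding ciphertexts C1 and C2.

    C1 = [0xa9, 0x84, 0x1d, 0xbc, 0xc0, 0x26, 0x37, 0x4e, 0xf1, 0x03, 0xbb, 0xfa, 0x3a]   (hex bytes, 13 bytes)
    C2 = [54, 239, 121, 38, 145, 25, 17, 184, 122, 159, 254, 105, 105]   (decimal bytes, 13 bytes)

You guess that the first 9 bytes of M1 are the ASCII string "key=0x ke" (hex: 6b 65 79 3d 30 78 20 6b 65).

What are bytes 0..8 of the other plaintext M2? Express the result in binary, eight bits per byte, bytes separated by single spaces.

First, C1 ⊕ C2 = (M1 ⊕ K) ⊕ (M2 ⊕ K) = M1 ⊕ M2, so the key drops out. Then M2 = (M1 ⊕ M2) ⊕ M1 over the first 9 bytes.
byte 0: (a9 ⊕ 36) ⊕ 6b = 9f ⊕ 6b = f4
byte 1: (84 ⊕ ef) ⊕ 65 = 6b ⊕ 65 = 0e
byte 2: (1d ⊕ 79) ⊕ 79 = 64 ⊕ 79 = 1d
byte 3: (bc ⊕ 26) ⊕ 3d = 9a ⊕ 3d = a7
byte 4: (c0 ⊕ 91) ⊕ 30 = 51 ⊕ 30 = 61
byte 5: (26 ⊕ 19) ⊕ 78 = 3f ⊕ 78 = 47
byte 6: (37 ⊕ 11) ⊕ 20 = 26 ⊕ 20 = 06
byte 7: (4e ⊕ b8) ⊕ 6b = f6 ⊕ 6b = 9d
byte 8: (f1 ⊕ 7a) ⊕ 65 = 8b ⊕ 65 = ee

11110100 00001110 00011101 10100111 01100001 01000111 00000110 10011101 11101110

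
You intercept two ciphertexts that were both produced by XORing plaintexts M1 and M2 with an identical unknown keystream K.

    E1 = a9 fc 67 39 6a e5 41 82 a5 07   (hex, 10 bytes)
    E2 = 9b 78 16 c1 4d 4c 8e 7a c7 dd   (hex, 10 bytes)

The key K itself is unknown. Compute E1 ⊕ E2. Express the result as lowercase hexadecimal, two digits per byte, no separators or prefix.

328471f827a9cff862da

E1 ⊕ E2 = (M1 ⊕ K) ⊕ (M2 ⊕ K) = M1 ⊕ M2 — the shared key cancels under XOR.
byte 0: a9 XOR 9b = 32
byte 1: fc XOR 78 = 84
byte 2: 67 XOR 16 = 71
byte 3: 39 XOR c1 = f8
byte 4: 6a XOR 4d = 27
byte 5: e5 XOR 4c = a9
byte 6: 41 XOR 8e = cf
byte 7: 82 XOR 7a = f8
byte 8: a5 XOR c7 = 62
byte 9: 07 XOR dd = da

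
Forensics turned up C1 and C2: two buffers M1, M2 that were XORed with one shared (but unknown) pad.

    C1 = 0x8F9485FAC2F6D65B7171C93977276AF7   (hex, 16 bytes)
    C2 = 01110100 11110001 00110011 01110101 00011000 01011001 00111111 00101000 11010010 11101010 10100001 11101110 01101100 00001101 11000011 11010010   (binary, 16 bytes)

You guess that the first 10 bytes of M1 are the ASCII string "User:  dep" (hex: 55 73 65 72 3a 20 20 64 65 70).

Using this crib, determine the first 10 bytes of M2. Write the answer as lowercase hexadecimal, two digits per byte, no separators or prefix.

First, C1 ⊕ C2 = (M1 ⊕ K) ⊕ (M2 ⊕ K) = M1 ⊕ M2, so the key drops out. Then M2 = (M1 ⊕ M2) ⊕ M1 over the first 10 bytes.
byte 0: (8f xor 74) xor 55 = fb xor 55 = ae
byte 1: (94 xor f1) xor 73 = 65 xor 73 = 16
byte 2: (85 xor 33) xor 65 = b6 xor 65 = d3
byte 3: (fa xor 75) xor 72 = 8f xor 72 = fd
byte 4: (c2 xor 18) xor 3a = da xor 3a = e0
byte 5: (f6 xor 59) xor 20 = af xor 20 = 8f
byte 6: (d6 xor 3f) xor 20 = e9 xor 20 = c9
byte 7: (5b xor 28) xor 64 = 73 xor 64 = 17
byte 8: (71 xor d2) xor 65 = a3 xor 65 = c6
byte 9: (71 xor ea) xor 70 = 9b xor 70 = eb

ae16d3fde08fc917c6eb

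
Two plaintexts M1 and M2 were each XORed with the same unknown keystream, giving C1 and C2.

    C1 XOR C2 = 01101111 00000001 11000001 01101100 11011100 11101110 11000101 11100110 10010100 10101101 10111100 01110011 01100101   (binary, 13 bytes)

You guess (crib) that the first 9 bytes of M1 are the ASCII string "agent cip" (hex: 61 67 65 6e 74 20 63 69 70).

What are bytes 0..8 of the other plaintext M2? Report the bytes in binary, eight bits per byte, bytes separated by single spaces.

Since C1 ⊕ C2 = M1 ⊕ M2, XORing with the guessed M1 bytes yields the corresponding M2 bytes: M2 = (C1 ⊕ C2) ⊕ M1.
6f xor 61 = 0e
01 xor 67 = 66
c1 xor 65 = a4
6c xor 6e = 02
dc xor 74 = a8
ee xor 20 = ce
c5 xor 63 = a6
e6 xor 69 = 8f
94 xor 70 = e4

00001110 01100110 10100100 00000010 10101000 11001110 10100110 10001111 11100100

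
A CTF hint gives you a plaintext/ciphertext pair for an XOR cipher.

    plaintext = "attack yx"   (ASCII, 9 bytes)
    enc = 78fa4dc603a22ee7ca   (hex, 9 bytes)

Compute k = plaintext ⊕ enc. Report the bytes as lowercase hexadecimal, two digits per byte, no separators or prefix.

Since enc = plaintext ⊕ k, XORing both sides with plaintext gives k = plaintext ⊕ enc.
61 XOR 78 = 19
74 XOR fa = 8e
74 XOR 4d = 39
61 XOR c6 = a7
63 XOR 03 = 60
6b XOR a2 = c9
20 XOR 2e = 0e
79 XOR e7 = 9e
78 XOR ca = b2

198e39a760c90e9eb2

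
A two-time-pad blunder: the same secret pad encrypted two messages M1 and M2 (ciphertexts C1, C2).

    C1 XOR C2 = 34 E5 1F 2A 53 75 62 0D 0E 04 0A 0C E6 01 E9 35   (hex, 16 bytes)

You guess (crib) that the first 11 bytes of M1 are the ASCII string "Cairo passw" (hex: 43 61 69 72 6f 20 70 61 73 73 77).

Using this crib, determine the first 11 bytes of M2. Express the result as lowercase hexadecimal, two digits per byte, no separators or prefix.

Since C1 ⊕ C2 = M1 ⊕ M2, XORing with the guessed M1 bytes yields the corresponding M2 bytes: M2 = (C1 ⊕ C2) ⊕ M1.
34 ^ 43 = 77
e5 ^ 61 = 84
1f ^ 69 = 76
2a ^ 72 = 58
53 ^ 6f = 3c
75 ^ 20 = 55
62 ^ 70 = 12
0d ^ 61 = 6c
0e ^ 73 = 7d
04 ^ 73 = 77
0a ^ 77 = 7d

778476583c55126c7d777d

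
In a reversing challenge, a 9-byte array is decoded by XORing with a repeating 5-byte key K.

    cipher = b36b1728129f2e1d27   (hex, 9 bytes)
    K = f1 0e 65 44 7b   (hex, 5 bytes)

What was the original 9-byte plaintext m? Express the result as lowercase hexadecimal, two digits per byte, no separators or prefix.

The 5-byte key repeats, so the effective keystream is f1 0e 65 44 7b f1 0e 65 44.
byte 0: 179 XOR 241 =  66
byte 1: 107 XOR  14 = 101
byte 2:  23 XOR 101 = 114
byte 3:  40 XOR  68 = 108
byte 4:  18 XOR 123 = 105
byte 5: 159 XOR 241 = 110
byte 6:  46 XOR  14 =  32
byte 7:  29 XOR 101 = 120
byte 8:  39 XOR  68 =  99

4265726c696e207863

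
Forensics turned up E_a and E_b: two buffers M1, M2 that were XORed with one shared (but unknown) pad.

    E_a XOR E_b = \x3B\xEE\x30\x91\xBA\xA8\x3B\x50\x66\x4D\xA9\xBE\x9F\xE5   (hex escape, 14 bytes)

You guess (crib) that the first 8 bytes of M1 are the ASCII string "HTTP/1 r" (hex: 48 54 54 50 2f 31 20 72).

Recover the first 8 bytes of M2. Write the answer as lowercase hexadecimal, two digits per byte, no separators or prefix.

Since E_a ⊕ E_b = M1 ⊕ M2, XORing with the guessed M1 bytes yields the corresponding M2 bytes: M2 = (E_a ⊕ E_b) ⊕ M1.
3b ⊕ 48 = 73
ee ⊕ 54 = ba
30 ⊕ 54 = 64
91 ⊕ 50 = c1
ba ⊕ 2f = 95
a8 ⊕ 31 = 99
3b ⊕ 20 = 1b
50 ⊕ 72 = 22

73ba64c195991b22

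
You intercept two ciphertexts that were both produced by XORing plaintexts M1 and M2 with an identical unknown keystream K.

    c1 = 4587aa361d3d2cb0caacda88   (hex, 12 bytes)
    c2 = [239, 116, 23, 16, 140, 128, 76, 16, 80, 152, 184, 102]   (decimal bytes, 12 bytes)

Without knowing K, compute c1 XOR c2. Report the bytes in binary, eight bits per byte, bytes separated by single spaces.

c1 ⊕ c2 = (M1 ⊕ K) ⊕ (M2 ⊕ K) = M1 ⊕ M2 — the shared key cancels under XOR.
byte 0: 45 XOR ef = aa
byte 1: 87 XOR 74 = f3
byte 2: aa XOR 17 = bd
byte 3: 36 XOR 10 = 26
byte 4: 1d XOR 8c = 91
byte 5: 3d XOR 80 = bd
byte 6: 2c XOR 4c = 60
byte 7: b0 XOR 10 = a0
byte 8: ca XOR 50 = 9a
byte 9: ac XOR 98 = 34
byte 10: da XOR b8 = 62
byte 11: 88 XOR 66 = ee

10101010 11110011 10111101 00100110 10010001 10111101 01100000 10100000 10011010 00110100 01100010 11101110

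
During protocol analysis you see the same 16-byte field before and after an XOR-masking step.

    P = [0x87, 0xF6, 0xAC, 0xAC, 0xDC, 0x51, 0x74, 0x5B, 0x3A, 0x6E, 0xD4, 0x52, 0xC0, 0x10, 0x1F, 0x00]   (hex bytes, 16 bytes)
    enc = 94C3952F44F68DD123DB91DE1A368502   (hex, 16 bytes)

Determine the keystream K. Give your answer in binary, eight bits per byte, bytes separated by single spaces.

00010011 00110101 00111001 10000011 10011000 10100111 11111001 10001010 00011001 10110101 01000101 10001100 11011010 00100110 10011010 00000010

Since enc = P ⊕ K, XORing both sides with P gives K = P ⊕ enc.
87 ^ 94 = 13
f6 ^ c3 = 35
ac ^ 95 = 39
ac ^ 2f = 83
dc ^ 44 = 98
51 ^ f6 = a7
74 ^ 8d = f9
5b ^ d1 = 8a
3a ^ 23 = 19
6e ^ db = b5
d4 ^ 91 = 45
52 ^ de = 8c
c0 ^ 1a = da
10 ^ 36 = 26
1f ^ 85 = 9a
00 ^ 02 = 02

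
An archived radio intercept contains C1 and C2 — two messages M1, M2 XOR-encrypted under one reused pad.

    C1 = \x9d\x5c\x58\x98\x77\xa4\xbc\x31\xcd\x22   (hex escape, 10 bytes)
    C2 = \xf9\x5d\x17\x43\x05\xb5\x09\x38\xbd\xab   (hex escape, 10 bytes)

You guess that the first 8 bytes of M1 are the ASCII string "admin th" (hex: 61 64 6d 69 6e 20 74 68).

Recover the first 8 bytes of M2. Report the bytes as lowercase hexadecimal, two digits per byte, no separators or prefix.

056522b21c31c161

First, C1 ⊕ C2 = (M1 ⊕ K) ⊕ (M2 ⊕ K) = M1 ⊕ M2, so the key drops out. Then M2 = (M1 ⊕ M2) ⊕ M1 over the first 8 bytes.
byte 0: (9d ^ f9) ^ 61 = 64 ^ 61 = 05
byte 1: (5c ^ 5d) ^ 64 = 01 ^ 64 = 65
byte 2: (58 ^ 17) ^ 6d = 4f ^ 6d = 22
byte 3: (98 ^ 43) ^ 69 = db ^ 69 = b2
byte 4: (77 ^ 05) ^ 6e = 72 ^ 6e = 1c
byte 5: (a4 ^ b5) ^ 20 = 11 ^ 20 = 31
byte 6: (bc ^ 09) ^ 74 = b5 ^ 74 = c1
byte 7: (31 ^ 38) ^ 68 = 09 ^ 68 = 61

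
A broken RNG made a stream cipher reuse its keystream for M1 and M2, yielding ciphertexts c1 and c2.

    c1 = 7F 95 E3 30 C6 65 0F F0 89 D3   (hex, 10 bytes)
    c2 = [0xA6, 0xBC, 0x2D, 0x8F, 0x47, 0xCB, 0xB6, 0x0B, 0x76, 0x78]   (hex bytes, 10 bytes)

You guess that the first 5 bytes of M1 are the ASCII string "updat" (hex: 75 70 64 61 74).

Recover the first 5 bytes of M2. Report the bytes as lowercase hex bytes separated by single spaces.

First, c1 ⊕ c2 = (M1 ⊕ K) ⊕ (M2 ⊕ K) = M1 ⊕ M2, so the key drops out. Then M2 = (M1 ⊕ M2) ⊕ M1 over the first 5 bytes.
byte 0: (7f XOR a6) XOR 75 = d9 XOR 75 = ac
byte 1: (95 XOR bc) XOR 70 = 29 XOR 70 = 59
byte 2: (e3 XOR 2d) XOR 64 = ce XOR 64 = aa
byte 3: (30 XOR 8f) XOR 61 = bf XOR 61 = de
byte 4: (c6 XOR 47) XOR 74 = 81 XOR 74 = f5

ac 59 aa de f5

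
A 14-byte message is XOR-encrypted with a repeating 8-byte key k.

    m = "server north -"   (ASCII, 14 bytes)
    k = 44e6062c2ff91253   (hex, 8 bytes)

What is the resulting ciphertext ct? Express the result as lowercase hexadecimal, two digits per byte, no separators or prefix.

The 8-byte key repeats, so the effective keystream is 44 e6 06 2c 2f f9 12 53 44 e6 06 2c 2f f9.
byte 0: 01110011 xor 01000100 = 00110111
byte 1: 01100101 xor 11100110 = 10000011
byte 2: 01110010 xor 00000110 = 01110100
byte 3: 01110110 xor 00101100 = 01011010
byte 4: 01100101 xor 00101111 = 01001010
byte 5: 01110010 xor 11111001 = 10001011
byte 6: 00100000 xor 00010010 = 00110010
byte 7: 01101110 xor 01010011 = 00111101
byte 8: 01101111 xor 01000100 = 00101011
byte 9: 01110010 xor 11100110 = 10010100
byte 10: 01110100 xor 00000110 = 01110010
byte 11: 01101000 xor 00101100 = 01000100
byte 12: 00100000 xor 00101111 = 00001111
byte 13: 00101101 xor 11111001 = 11010100

3783745a4a8b323d2b9472440fd4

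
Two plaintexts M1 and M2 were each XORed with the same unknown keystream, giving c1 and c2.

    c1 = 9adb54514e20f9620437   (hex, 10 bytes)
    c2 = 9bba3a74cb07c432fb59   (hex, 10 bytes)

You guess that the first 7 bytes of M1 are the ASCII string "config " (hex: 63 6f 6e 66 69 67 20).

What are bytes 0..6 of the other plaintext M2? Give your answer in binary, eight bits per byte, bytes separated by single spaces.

01100010 00001110 00000000 01000011 11101100 01000000 00011101

First, c1 ⊕ c2 = (M1 ⊕ K) ⊕ (M2 ⊕ K) = M1 ⊕ M2, so the key drops out. Then M2 = (M1 ⊕ M2) ⊕ M1 over the first 7 bytes.
byte 0: (9a ⊕ 9b) ⊕ 63 = 01 ⊕ 63 = 62
byte 1: (db ⊕ ba) ⊕ 6f = 61 ⊕ 6f = 0e
byte 2: (54 ⊕ 3a) ⊕ 6e = 6e ⊕ 6e = 00
byte 3: (51 ⊕ 74) ⊕ 66 = 25 ⊕ 66 = 43
byte 4: (4e ⊕ cb) ⊕ 69 = 85 ⊕ 69 = ec
byte 5: (20 ⊕ 07) ⊕ 67 = 27 ⊕ 67 = 40
byte 6: (f9 ⊕ c4) ⊕ 20 = 3d ⊕ 20 = 1d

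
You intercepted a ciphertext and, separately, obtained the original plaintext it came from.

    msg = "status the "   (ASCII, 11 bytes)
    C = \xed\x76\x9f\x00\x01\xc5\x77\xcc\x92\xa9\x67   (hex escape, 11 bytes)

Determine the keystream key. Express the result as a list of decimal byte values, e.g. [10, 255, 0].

Since C = msg ⊕ key, XORing both sides with msg gives key = msg ⊕ C.
73 XOR ed = 9e
74 XOR 76 = 02
61 XOR 9f = fe
74 XOR 00 = 74
75 XOR 01 = 74
73 XOR c5 = b6
20 XOR 77 = 57
74 XOR cc = b8
68 XOR 92 = fa
65 XOR a9 = cc
20 XOR 67 = 47

[158, 2, 254, 116, 116, 182, 87, 184, 250, 204, 71]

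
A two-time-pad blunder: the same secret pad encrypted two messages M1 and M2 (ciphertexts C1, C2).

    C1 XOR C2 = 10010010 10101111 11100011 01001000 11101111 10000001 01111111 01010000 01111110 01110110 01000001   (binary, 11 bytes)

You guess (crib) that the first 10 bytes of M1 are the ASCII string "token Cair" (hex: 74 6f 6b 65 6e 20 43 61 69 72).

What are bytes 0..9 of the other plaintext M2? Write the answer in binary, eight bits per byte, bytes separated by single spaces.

Since C1 ⊕ C2 = M1 ⊕ M2, XORing with the guessed M1 bytes yields the corresponding M2 bytes: M2 = (C1 ⊕ C2) ⊕ M1.
byte 0: 10010010 ^ 01110100 = 11100110
byte 1: 10101111 ^ 01101111 = 11000000
byte 2: 11100011 ^ 01101011 = 10001000
byte 3: 01001000 ^ 01100101 = 00101101
byte 4: 11101111 ^ 01101110 = 10000001
byte 5: 10000001 ^ 00100000 = 10100001
byte 6: 01111111 ^ 01000011 = 00111100
byte 7: 01010000 ^ 01100001 = 00110001
byte 8: 01111110 ^ 01101001 = 00010111
byte 9: 01110110 ^ 01110010 = 00000100

11100110 11000000 10001000 00101101 10000001 10100001 00111100 00110001 00010111 00000100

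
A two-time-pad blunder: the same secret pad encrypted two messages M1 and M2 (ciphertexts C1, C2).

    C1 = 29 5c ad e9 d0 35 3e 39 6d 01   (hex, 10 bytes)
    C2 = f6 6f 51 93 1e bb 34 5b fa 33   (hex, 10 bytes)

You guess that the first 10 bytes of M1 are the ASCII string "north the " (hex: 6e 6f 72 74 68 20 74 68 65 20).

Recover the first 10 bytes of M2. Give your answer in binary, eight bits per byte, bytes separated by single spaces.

First, C1 ⊕ C2 = (M1 ⊕ K) ⊕ (M2 ⊕ K) = M1 ⊕ M2, so the key drops out. Then M2 = (M1 ⊕ M2) ⊕ M1 over the first 10 bytes.
byte 0: (29 ^ f6) ^ 6e = df ^ 6e = b1
byte 1: (5c ^ 6f) ^ 6f = 33 ^ 6f = 5c
byte 2: (ad ^ 51) ^ 72 = fc ^ 72 = 8e
byte 3: (e9 ^ 93) ^ 74 = 7a ^ 74 = 0e
byte 4: (d0 ^ 1e) ^ 68 = ce ^ 68 = a6
byte 5: (35 ^ bb) ^ 20 = 8e ^ 20 = ae
byte 6: (3e ^ 34) ^ 74 = 0a ^ 74 = 7e
byte 7: (39 ^ 5b) ^ 68 = 62 ^ 68 = 0a
byte 8: (6d ^ fa) ^ 65 = 97 ^ 65 = f2
byte 9: (01 ^ 33) ^ 20 = 32 ^ 20 = 12

10110001 01011100 10001110 00001110 10100110 10101110 01111110 00001010 11110010 00010010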